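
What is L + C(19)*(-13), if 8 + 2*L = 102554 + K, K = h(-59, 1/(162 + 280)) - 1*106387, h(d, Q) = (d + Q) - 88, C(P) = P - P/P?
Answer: -1969551/884 ≈ -2228.0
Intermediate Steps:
C(P) = -1 + P (C(P) = P - 1*1 = P - 1 = -1 + P)
h(d, Q) = -88 + Q + d (h(d, Q) = (Q + d) - 88 = -88 + Q + d)
K = -47088027/442 (K = (-88 + 1/(162 + 280) - 59) - 1*106387 = (-88 + 1/442 - 59) - 106387 = -64973/442 - 106387 = -47088027/442 ≈ -1.0653e+5)
L = -1762695/884 (L = -4 + (102554 - 47088027/442)/2 = -4 + (½)*(-1759159/442) = -4 - 1759159/884 = -1762695/884 ≈ -1994.0)
L + C(19)*(-13) = -1762695/884 + (-1 + 19)*(-13) = -1762695/884 + 18*(-13) = -1762695/884 - 234 = -1969551/884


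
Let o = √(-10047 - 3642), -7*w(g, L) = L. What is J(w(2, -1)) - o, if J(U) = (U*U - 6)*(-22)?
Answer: 6446/49 - 117*I ≈ 131.55 - 117.0*I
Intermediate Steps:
w(g, L) = -L/7
o = 117*I (o = √(-13689) = 117*I ≈ 117.0*I)
J(U) = 132 - 22*U² (J(U) = (U² - 6)*(-22) = (-6 + U²)*(-22) = 132 - 22*U²)
J(w(2, -1)) - o = (132 - 22*(-⅐*(-1))²) - 117*I = (132 - 22*(⅐)²) - 117*I = (132 - 22*1/49) - 117*I = (132 - 22/49) - 117*I = 6446/49 - 117*I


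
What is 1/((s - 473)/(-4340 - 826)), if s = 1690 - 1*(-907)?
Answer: -287/118 ≈ -2.4322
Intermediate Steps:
s = 2597 (s = 1690 + 907 = 2597)
1/((s - 473)/(-4340 - 826)) = 1/((2597 - 473)/(-4340 - 826)) = 1/(2124/(-5166)) = 1/(2124*(-1/5166)) = 1/(-118/287) = -287/118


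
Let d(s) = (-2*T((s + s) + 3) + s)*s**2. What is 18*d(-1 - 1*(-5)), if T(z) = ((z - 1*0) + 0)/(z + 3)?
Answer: 4896/7 ≈ 699.43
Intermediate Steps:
T(z) = z/(3 + z) (T(z) = ((z + 0) + 0)/(3 + z) = (z + 0)/(3 + z) = z/(3 + z))
d(s) = s**2*(s - 2*(3 + 2*s)/(6 + 2*s)) (d(s) = (-2*((s + s) + 3)/(3 + ((s + s) + 3)) + s)*s**2 = (-2*(2*s + 3)/(3 + (2*s + 3)) + s)*s**2 = (-2*(3 + 2*s)/(3 + (3 + 2*s)) + s)*s**2 = (-2*(3 + 2*s)/(6 + 2*s) + s)*s**2 = (s - 2*(3 + 2*s)/(6 + 2*s))*s**2 = s**2*(s - 2*(3 + 2*s)/(6 + 2*s)))
18*d(-1 - 1*(-5)) = 18*((-1 - 1*(-5))**2*(-3 + (-1 - 1*(-5)) + (-1 - 1*(-5))**2)/(3 + (-1 - 1*(-5)))) = 18*((-1 + 5)**2*(-3 + (-1 + 5) + (-1 + 5)**2)/(3 + (-1 + 5))) = 18*(4**2*(-3 + 4 + 4**2)/(3 + 4)) = 18*(16*(-3 + 4 + 16)/7) = 18*(16*(1/7)*17) = 18*(272/7) = 4896/7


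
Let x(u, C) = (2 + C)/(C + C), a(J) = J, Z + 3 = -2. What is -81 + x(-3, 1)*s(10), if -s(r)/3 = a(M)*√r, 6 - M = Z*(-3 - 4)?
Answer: -81 + 261*√10/2 ≈ 331.68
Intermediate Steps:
Z = -5 (Z = -3 - 2 = -5)
M = -29 (M = 6 - (-5)*(-3 - 4) = 6 - (-5)*(-7) = 6 - 1*35 = 6 - 35 = -29)
s(r) = 87*√r (s(r) = -(-87)*√r = 87*√r)
x(u, C) = (2 + C)/(2*C) (x(u, C) = (2 + C)/((2*C)) = (2 + C)*(1/(2*C)) = (2 + C)/(2*C))
-81 + x(-3, 1)*s(10) = -81 + ((½)*(2 + 1)/1)*(87*√10) = -81 + ((½)*1*3)*(87*√10) = -81 + 3*(87*√10)/2 = -81 + 261*√10/2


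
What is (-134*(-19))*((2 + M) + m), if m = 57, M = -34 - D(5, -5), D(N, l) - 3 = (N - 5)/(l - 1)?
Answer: 56012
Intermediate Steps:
D(N, l) = 3 + (-5 + N)/(-1 + l) (D(N, l) = 3 + (N - 5)/(l - 1) = 3 + (-5 + N)/(-1 + l))
M = -37 (M = -34 - (-8 + 5 + 3*(-5))/(-1 - 5) = -34 - (-8 + 5 - 15)/(-6) = -34 - (-1)*(-18)/6 = -34 - 1*3 = -34 - 3 = -37)
(-134*(-19))*((2 + M) + m) = (-134*(-19))*((2 - 37) + 57) = 2546*(-35 + 57) = 2546*22 = 56012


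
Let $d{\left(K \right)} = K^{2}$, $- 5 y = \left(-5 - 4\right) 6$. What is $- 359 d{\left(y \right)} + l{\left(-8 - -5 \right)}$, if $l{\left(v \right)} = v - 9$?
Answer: $- \frac{1047144}{25} \approx -41886.0$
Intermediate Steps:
$y = \frac{54}{5}$ ($y = - \frac{\left(-5 - 4\right) 6}{5} = - \frac{\left(-9\right) 6}{5} = \left(- \frac{1}{5}\right) \left(-54\right) = \frac{54}{5} \approx 10.8$)
$l{\left(v \right)} = -9 + v$
$- 359 d{\left(y \right)} + l{\left(-8 - -5 \right)} = - 359 \left(\frac{54}{5}\right)^{2} - 12 = \left(-359\right) \frac{2916}{25} + \left(-9 + \left(-8 + 5\right)\right) = - \frac{1046844}{25} - 12 = - \frac{1047144}{25}$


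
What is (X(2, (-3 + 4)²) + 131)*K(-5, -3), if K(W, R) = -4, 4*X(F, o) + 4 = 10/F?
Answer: -525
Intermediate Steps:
X(F, o) = -1 + 5/(2*F) (X(F, o) = -1 + (10/F)/4 = -1 + 5/(2*F))
(X(2, (-3 + 4)²) + 131)*K(-5, -3) = ((5/2 - 1*2)/2 + 131)*(-4) = ((5/2 - 2)/2 + 131)*(-4) = ((½)*(½) + 131)*(-4) = (¼ + 131)*(-4) = (525/4)*(-4) = -525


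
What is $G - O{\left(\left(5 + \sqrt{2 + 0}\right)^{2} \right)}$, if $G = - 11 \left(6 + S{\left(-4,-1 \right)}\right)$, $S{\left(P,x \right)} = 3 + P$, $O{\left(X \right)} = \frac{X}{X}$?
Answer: $-56$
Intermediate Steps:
$O{\left(X \right)} = 1$
$G = -55$ ($G = - 11 \left(6 + \left(3 - 4\right)\right) = - 11 \left(6 - 1\right) = \left(-11\right) 5 = -55$)
$G - O{\left(\left(5 + \sqrt{2 + 0}\right)^{2} \right)} = -55 - 1 = -56$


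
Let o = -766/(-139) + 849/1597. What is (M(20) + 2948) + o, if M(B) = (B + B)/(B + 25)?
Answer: 5903500637/1997847 ≈ 2954.9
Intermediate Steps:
M(B) = 2*B/(25 + B) (M(B) = (2*B)/(25 + B) = 2*B/(25 + B))
o = 1341313/221983 (o = -766*(-1/139) + 849*(1/1597) = 766/139 + 849/1597 = 1341313/221983 ≈ 6.0424)
(M(20) + 2948) + o = (2*20/(25 + 20) + 2948) + 1341313/221983 = (2*20/45 + 2948) + 1341313/221983 = (2*20*(1/45) + 2948) + 1341313/221983 = (8/9 + 2948) + 1341313/221983 = 26540/9 + 1341313/221983 = 5903500637/1997847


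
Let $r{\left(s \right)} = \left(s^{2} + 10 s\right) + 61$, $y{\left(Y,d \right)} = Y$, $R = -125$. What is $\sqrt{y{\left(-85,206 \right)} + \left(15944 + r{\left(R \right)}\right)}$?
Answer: $\sqrt{30295} \approx 174.05$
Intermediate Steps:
$r{\left(s \right)} = 61 + s^{2} + 10 s$
$\sqrt{y{\left(-85,206 \right)} + \left(15944 + r{\left(R \right)}\right)} = \sqrt{-85 + \left(15944 + \left(61 + \left(-125\right)^{2} + 10 \left(-125\right)\right)\right)} = \sqrt{-85 + \left(15944 + \left(61 + 15625 - 1250\right)\right)} = \sqrt{-85 + \left(15944 + 14436\right)} = \sqrt{-85 + 30380} = \sqrt{30295}$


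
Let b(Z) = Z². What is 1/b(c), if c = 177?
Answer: 1/31329 ≈ 3.1919e-5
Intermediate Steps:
1/b(c) = 1/(177²) = 1/31329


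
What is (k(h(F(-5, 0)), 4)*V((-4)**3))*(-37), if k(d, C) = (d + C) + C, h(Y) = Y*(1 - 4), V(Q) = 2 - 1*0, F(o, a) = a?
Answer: -592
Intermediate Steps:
V(Q) = 2 (V(Q) = 2 + 0 = 2)
h(Y) = -3*Y (h(Y) = Y*(-3) = -3*Y)
k(d, C) = d + 2*C (k(d, C) = (C + d) + C = d + 2*C)
(k(h(F(-5, 0)), 4)*V((-4)**3))*(-37) = ((-3*0 + 2*4)*2)*(-37) = ((0 + 8)*2)*(-37) = (8*2)*(-37) = 16*(-37) = -592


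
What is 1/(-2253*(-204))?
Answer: 1/459612 ≈ 2.1757e-6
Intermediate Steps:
1/(-2253*(-204)) = 1/459612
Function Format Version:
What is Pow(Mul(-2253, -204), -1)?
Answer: Rational(1, 459612) ≈ 2.1757e-6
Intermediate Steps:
Pow(Mul(-2253, -204), -1) = Pow(459612, -1) = Rational(1, 459612)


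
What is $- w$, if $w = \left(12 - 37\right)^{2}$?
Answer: $-625$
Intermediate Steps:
$w = 625$ ($w = \left(-25\right)^{2} = 625$)
$- w = \left(-1\right) 625 = -625$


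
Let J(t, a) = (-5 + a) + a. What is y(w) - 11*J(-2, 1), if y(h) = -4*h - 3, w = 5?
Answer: 10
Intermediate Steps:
J(t, a) = -5 + 2*a
y(h) = -3 - 4*h
y(w) - 11*J(-2, 1) = (-3 - 4*5) - 11*(-5 + 2*1) = (-3 - 20) - 11*(-5 + 2) = -23 - 11*(-3) = -23 + 33 = 10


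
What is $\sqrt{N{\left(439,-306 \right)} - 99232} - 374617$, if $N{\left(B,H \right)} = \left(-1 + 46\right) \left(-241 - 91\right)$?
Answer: $-374617 + 2 i \sqrt{28543} \approx -3.7462 \cdot 10^{5} + 337.89 i$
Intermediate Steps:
$N{\left(B,H \right)} = -14940$ ($N{\left(B,H \right)} = 45 \left(-332\right) = -14940$)
$\sqrt{N{\left(439,-306 \right)} - 99232} - 374617 = \sqrt{-14940 - 99232} - 374617 = \sqrt{-114172} - 374617 = 2 i \sqrt{28543} - 374617 = -374617 + 2 i \sqrt{28543}$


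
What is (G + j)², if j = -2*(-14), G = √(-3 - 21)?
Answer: 760 + 112*I*√6 ≈ 760.0 + 274.34*I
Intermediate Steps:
G = 2*I*√6 (G = √(-24) = 2*I*√6 ≈ 4.899*I)
j = 28
(G + j)² = (2*I*√6 + 28)² = (28 + 2*I*√6)²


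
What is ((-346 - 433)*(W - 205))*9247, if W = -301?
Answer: 3644926978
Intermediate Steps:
((-346 - 433)*(W - 205))*9247 = ((-346 - 433)*(-301 - 205))*9247 = -779*(-506)*9247 = 394174*9247 = 3644926978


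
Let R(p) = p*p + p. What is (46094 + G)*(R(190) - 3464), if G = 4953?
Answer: 1675668822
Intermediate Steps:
R(p) = p + p² (R(p) = p² + p = p + p²)
(46094 + G)*(R(190) - 3464) = (46094 + 4953)*(190*(1 + 190) - 3464) = 51047*(190*191 - 3464) = 51047*(36290 - 3464) = 51047*32826 = 1675668822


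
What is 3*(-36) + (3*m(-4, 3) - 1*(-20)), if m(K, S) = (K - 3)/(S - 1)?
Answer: -197/2 ≈ -98.500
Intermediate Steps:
m(K, S) = (-3 + K)/(-1 + S)
3*(-36) + (3*m(-4, 3) - 1*(-20)) = 3*(-36) + (3*((-3 - 4)/(-1 + 3)) - 1*(-20)) = -108 + (3*(-7/2) + 20) = -108 + (-21/2 + 20) = -108 + 19/2 = -197/2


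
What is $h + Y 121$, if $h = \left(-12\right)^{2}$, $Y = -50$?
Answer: $-5906$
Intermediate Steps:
$h = 144$
$h + Y 121 = 144 - 6050 = -5906$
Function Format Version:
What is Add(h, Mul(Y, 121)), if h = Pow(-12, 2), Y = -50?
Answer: -5906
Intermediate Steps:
h = 144
Add(h, Mul(Y, 121)) = Add(144, Mul(-50, 121)) = Add(144, -6050) = -5906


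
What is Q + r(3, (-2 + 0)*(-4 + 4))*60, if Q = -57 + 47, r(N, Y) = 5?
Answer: 290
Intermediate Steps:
Q = -10
Q + r(3, (-2 + 0)*(-4 + 4))*60 = -10 + 5*60 = -10 + 300 = 290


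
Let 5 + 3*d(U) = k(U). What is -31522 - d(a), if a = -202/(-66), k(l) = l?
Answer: -3120614/99 ≈ -31521.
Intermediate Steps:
a = 101/33 (a = -202*(-1/66) = 101/33 ≈ 3.0606)
d(U) = -5/3 + U/3
-31522 - d(a) = -31522 - (-5/3 + (1/3)*(101/33)) = -31522 - (-5/3 + 101/99) = -31522 - 1*(-64/99) = -31522 + 64/99 = -3120614/99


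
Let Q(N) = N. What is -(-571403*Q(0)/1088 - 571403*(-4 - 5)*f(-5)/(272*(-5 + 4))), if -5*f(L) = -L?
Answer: -5142627/272 ≈ -18907.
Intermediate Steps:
f(L) = L/5 (f(L) = -(-1)*L/5 = L/5)
-(-571403*Q(0)/1088 - 571403*(-4 - 5)*f(-5)/(272*(-5 + 4))) = -1142806*(-4 - 5)/(544*(-5 + 4)) = -1142806/((-2176/(-(-9)/(-1)*4 + 0))) = -1142806/((-2176/(-(-9)*(-1)*4 + 0))) = -1142806/((-2176/(-1*9*4 + 0))) = -1142806/((-2176/(-9*4 + 0))) = -1142806/((-2176/(-36 + 0))) = -1142806/((-2176/(-36))) = -1142806/((-2176*(-1/36))) = -1142806/544/9 = -1142806*9/544 = -5142627/272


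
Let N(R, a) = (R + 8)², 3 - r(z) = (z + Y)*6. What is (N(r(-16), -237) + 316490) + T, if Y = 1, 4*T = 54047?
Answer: 1360811/4 ≈ 3.4020e+5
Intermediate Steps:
T = 54047/4 (T = (¼)*54047 = 54047/4 ≈ 13512.)
r(z) = -3 - 6*z (r(z) = 3 - (z + 1)*6 = 3 - (1 + z)*6 = 3 - (6 + 6*z) = 3 + (-6 - 6*z) = -3 - 6*z)
N(R, a) = (8 + R)²
(N(r(-16), -237) + 316490) + T = ((8 + (-3 - 6*(-16)))² + 316490) + 54047/4 = ((8 + (-3 + 96))² + 316490) + 54047/4 = ((8 + 93)² + 316490) + 54047/4 = (101² + 316490) + 54047/4 = (10201 + 316490) + 54047/4 = 326691 + 54047/4 = 1360811/4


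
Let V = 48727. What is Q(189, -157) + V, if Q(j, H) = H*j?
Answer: 19054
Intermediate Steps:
Q(189, -157) + V = -157*189 + 48727 = -29673 + 48727 = 19054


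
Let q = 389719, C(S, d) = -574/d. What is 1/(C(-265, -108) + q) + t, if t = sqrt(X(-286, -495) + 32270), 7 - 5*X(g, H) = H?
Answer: 54/21045113 + 2*sqrt(202315)/5 ≈ 179.92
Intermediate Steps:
X(g, H) = 7/5 - H/5
t = 2*sqrt(202315)/5 (t = sqrt((7/5 - 1/5*(-495)) + 32270) = sqrt((7/5 + 99) + 32270) = sqrt(502/5 + 32270) = sqrt(161852/5) = 2*sqrt(202315)/5 ≈ 179.92)
1/(C(-265, -108) + q) + t = 1/(-574/(-108) + 389719) + 2*sqrt(202315)/5 = 1/(-574*(-1/108) + 389719) + 2*sqrt(202315)/5 = 1/(287/54 + 389719) + 2*sqrt(202315)/5 = 1/(21045113/54) + 2*sqrt(202315)/5 = 54/21045113 + 2*sqrt(202315)/5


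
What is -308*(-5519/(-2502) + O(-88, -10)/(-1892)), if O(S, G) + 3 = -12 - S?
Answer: -35907557/53793 ≈ -667.51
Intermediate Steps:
O(S, G) = -15 - S (O(S, G) = -3 + (-12 - S) = -15 - S)
-308*(-5519/(-2502) + O(-88, -10)/(-1892)) = -308*(-5519/(-2502) + (-15 - 1*(-88))/(-1892)) = -308*(-5519*(-1/2502) + (-15 + 88)*(-1/1892)) = -308*(5519/2502 + 73*(-1/1892)) = -308*(5519/2502 - 73/1892) = -308*5129651/2366892 = -35907557/53793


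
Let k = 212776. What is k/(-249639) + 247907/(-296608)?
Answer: -310169527/183734304 ≈ -1.6881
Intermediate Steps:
k/(-249639) + 247907/(-296608) = 212776/(-249639) + 247907/(-296608) = 212776*(-1/249639) + 247907*(-1/296608) = -212776/249639 - 7997/9568 = -310169527/183734304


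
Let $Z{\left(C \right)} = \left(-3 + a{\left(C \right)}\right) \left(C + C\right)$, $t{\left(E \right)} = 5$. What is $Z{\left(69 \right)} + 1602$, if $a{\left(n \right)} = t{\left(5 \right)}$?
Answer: $1878$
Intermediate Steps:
$a{\left(n \right)} = 5$
$Z{\left(C \right)} = 4 C$ ($Z{\left(C \right)} = \left(-3 + 5\right) \left(C + C\right) = 2 \cdot 2 C = 4 C$)
$Z{\left(69 \right)} + 1602 = 4 \cdot 69 + 1602 = 276 + 1602 = 1878$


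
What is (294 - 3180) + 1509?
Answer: -1377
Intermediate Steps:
(294 - 3180) + 1509 = -2886 + 1509 = -1377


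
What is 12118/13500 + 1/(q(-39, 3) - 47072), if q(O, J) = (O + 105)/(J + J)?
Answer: 10560587/11765250 ≈ 0.89761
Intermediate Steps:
q(O, J) = (105 + O)/(2*J) (q(O, J) = (105 + O)/((2*J)) = (105 + O)*(1/(2*J)) = (105 + O)/(2*J))
12118/13500 + 1/(q(-39, 3) - 47072) = 12118/13500 + 1/((½)*(105 - 39)/3 - 47072) = 12118*(1/13500) + 1/((½)*(⅓)*66 - 47072) = 6059/6750 + 1/(11 - 47072) = 6059/6750 + 1/(-47061) = 6059/6750 - 1/47061 = 10560587/11765250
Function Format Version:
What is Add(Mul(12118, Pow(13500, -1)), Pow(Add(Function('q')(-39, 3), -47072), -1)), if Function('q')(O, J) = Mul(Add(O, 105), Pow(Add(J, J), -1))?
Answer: Rational(10560587, 11765250) ≈ 0.89761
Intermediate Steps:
Function('q')(O, J) = Mul(Rational(1, 2), Pow(J, -1), Add(105, O)) (Function('q')(O, J) = Mul(Add(105, O), Pow(Mul(2, J), -1)) = Mul(Add(105, O), Mul(Rational(1, 2), Pow(J, -1))) = Mul(Rational(1, 2), Pow(J, -1), Add(105, O)))
Add(Mul(12118, Pow(13500, -1)), Pow(Add(Function('q')(-39, 3), -47072), -1)) = Add(Mul(12118, Pow(13500, -1)), Pow(Add(Mul(Rational(1, 2), Pow(3, -1), Add(105, -39)), -47072), -1)) = Add(Mul(12118, Rational(1, 13500)), Pow(Add(Mul(Rational(1, 2), Rational(1, 3), 66), -47072), -1)) = Add(Rational(6059, 6750), Pow(Add(11, -47072), -1)) = Add(Rational(6059, 6750), Pow(-47061, -1)) = Add(Rational(6059, 6750), Rational(-1, 47061)) = Rational(10560587, 11765250)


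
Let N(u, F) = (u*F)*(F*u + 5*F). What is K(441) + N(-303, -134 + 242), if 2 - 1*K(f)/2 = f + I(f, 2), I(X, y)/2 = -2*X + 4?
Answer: 1053191850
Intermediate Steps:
N(u, F) = F*u*(5*F + F*u) (N(u, F) = (F*u)*(5*F + F*u) = F*u*(5*F + F*u))
I(X, y) = 8 - 4*X (I(X, y) = 2*(-2*X + 4) = 2*(4 - 2*X) = 8 - 4*X)
K(f) = -12 + 6*f (K(f) = 4 - 2*(f + (8 - 4*f)) = 4 - 2*(8 - 3*f) = 4 + (-16 + 6*f) = -12 + 6*f)
K(441) + N(-303, -134 + 242) = (-12 + 6*441) - 303*(-134 + 242)**2*(5 - 303) = (-12 + 2646) - 303*108**2*(-298) = 2634 - 303*11664*(-298) = 2634 + 1053189216 = 1053191850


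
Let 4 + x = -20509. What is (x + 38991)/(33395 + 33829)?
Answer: 9239/33612 ≈ 0.27487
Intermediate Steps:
x = -20513 (x = -4 - 20509 = -20513)
(x + 38991)/(33395 + 33829) = (-20513 + 38991)/(33395 + 33829) = 18478/67224 = 18478*(1/67224) = 9239/33612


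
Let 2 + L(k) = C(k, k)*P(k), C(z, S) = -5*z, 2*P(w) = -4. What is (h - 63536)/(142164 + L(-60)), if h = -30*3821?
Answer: -89083/70781 ≈ -1.2586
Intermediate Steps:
P(w) = -2 (P(w) = (1/2)*(-4) = -2)
L(k) = -2 + 10*k (L(k) = -2 - 5*k*(-2) = -2 + 10*k)
h = -114630
(h - 63536)/(142164 + L(-60)) = (-114630 - 63536)/(142164 + (-2 + 10*(-60))) = -178166/(142164 + (-2 - 600)) = -178166/(142164 - 602) = -178166/141562 = -178166*1/141562 = -89083/70781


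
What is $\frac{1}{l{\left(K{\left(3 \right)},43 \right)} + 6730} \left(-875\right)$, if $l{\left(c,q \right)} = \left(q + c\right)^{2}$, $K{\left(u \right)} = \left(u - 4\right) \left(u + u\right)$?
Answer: $- \frac{125}{1157} \approx -0.10804$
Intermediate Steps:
$K{\left(u \right)} = 2 u \left(-4 + u\right)$ ($K{\left(u \right)} = \left(-4 + u\right) 2 u = 2 u \left(-4 + u\right)$)
$l{\left(c,q \right)} = \left(c + q\right)^{2}$
$\frac{1}{l{\left(K{\left(3 \right)},43 \right)} + 6730} \left(-875\right) = \frac{1}{\left(2 \cdot 3 \left(-4 + 3\right) + 43\right)^{2} + 6730} \left(-875\right) = \frac{1}{\left(2 \cdot 3 \left(-1\right) + 43\right)^{2} + 6730} \left(-875\right) = \frac{1}{\left(-6 + 43\right)^{2} + 6730} \left(-875\right) = \frac{1}{37^{2} + 6730} \left(-875\right) = \frac{1}{1369 + 6730} \left(-875\right) = \frac{1}{8099} \left(-875\right) = - \frac{125}{1157}$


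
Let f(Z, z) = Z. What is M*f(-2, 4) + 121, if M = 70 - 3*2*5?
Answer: 41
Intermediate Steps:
M = 40 (M = 70 - 6*5 = 70 - 1*30 = 70 - 30 = 40)
M*f(-2, 4) + 121 = 40*(-2) + 121 = -80 + 121 = 41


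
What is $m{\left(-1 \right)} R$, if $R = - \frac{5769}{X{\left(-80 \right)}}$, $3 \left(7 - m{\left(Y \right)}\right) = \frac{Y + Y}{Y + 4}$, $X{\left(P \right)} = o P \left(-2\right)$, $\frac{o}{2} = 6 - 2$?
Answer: $- \frac{8333}{256} \approx -32.551$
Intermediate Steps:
$o = 8$ ($o = 2 \left(6 - 2\right) = 2 \cdot 4 = 8$)
$X{\left(P \right)} = - 16 P$ ($X{\left(P \right)} = 8 P \left(-2\right) = - 16 P$)
$m{\left(Y \right)} = 7 - \frac{2 Y}{3 \left(4 + Y\right)}$ ($m{\left(Y \right)} = 7 - \frac{\left(Y + Y\right) \frac{1}{Y + 4}}{3} = 7 - \frac{2 Y \frac{1}{4 + Y}}{3} = 7 - \frac{2 Y}{3 \left(4 + Y\right)}$)
$R = - \frac{5769}{1280}$ ($R = - \frac{5769}{\left(-16\right) \left(-80\right)} = - \frac{5769}{1280} \approx -4.507$)
$m{\left(-1 \right)} R = \frac{84 + 19 \left(-1\right)}{3 \left(4 - 1\right)} \left(- \frac{5769}{1280}\right) = \frac{84 - 19}{3 \cdot 3} \left(- \frac{5769}{1280}\right) = \frac{1}{3} \cdot \frac{1}{3} \cdot 65 \left(- \frac{5769}{1280}\right) = \frac{65}{9} \left(- \frac{5769}{1280}\right) = - \frac{8333}{256}$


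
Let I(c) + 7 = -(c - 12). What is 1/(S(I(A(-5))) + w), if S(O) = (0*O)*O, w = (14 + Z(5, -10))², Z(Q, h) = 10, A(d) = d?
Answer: 1/576 ≈ 0.0017361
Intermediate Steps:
I(c) = 5 - c (I(c) = -7 - (c - 12) = -7 - (-12 + c) = -7 + (12 - c) = 5 - c)
w = 576 (w = (14 + 10)² = 24² = 576)
S(O) = 0 (S(O) = 0*O = 0)
1/(S(I(A(-5))) + w) = 1/(0 + 576) = 1/576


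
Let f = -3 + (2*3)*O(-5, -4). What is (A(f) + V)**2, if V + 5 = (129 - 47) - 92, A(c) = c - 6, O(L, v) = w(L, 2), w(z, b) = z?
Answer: 2916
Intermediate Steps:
O(L, v) = L
f = -33 (f = -3 + (2*3)*(-5) = -3 + 6*(-5) = -3 - 30 = -33)
A(c) = -6 + c
V = -15 (V = -5 + ((129 - 47) - 92) = -5 + (82 - 92) = -5 - 10 = -15)
(A(f) + V)**2 = ((-6 - 33) - 15)**2 = (-39 - 15)**2 = (-54)**2 = 2916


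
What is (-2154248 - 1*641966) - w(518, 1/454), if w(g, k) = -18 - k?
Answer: -1269472983/454 ≈ -2.7962e+6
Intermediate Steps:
(-2154248 - 1*641966) - w(518, 1/454) = (-2154248 - 1*641966) - (-18 - 1/454) = (-2154248 - 641966) - (-18 - 1*1/454) = -2796214 - (-18 - 1/454) = -2796214 - 1*(-8173/454) = -2796214 + 8173/454 = -1269472983/454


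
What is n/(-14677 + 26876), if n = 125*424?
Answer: 53000/12199 ≈ 4.3446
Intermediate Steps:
n = 53000
n/(-14677 + 26876) = 53000/(-14677 + 26876) = 53000/12199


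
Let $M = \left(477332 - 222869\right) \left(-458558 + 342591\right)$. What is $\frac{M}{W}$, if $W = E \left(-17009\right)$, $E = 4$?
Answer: $\frac{29509310721}{68036} \approx 4.3373 \cdot 10^{5}$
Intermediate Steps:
$M = -29509310721$ ($M = 254463 \left(-115967\right) = -29509310721$)
$W = -68036$ ($W = 4 \left(-17009\right) = -68036$)
$\frac{M}{W} = - \frac{29509310721}{-68036} = \left(-29509310721\right) \left(- \frac{1}{68036}\right) = \frac{29509310721}{68036}$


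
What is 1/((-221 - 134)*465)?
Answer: -1/165075 ≈ -6.0579e-6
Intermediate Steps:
1/((-221 - 134)*465) = 1/(-355*465) = 1/(-165075) = -1/165075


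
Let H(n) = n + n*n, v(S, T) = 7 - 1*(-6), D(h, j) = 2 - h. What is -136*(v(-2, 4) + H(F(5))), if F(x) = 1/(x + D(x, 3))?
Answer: -1870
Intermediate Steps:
F(x) = 1/2 (F(x) = 1/(x + (2 - x)) = 1/2)
v(S, T) = 13 (v(S, T) = 7 + 6 = 13)
H(n) = n + n**2
-136*(v(-2, 4) + H(F(5))) = -136*(13 + (1 + 1/2)/2) = -136*(13 + (1/2)*(3/2)) = -136*(13 + 3/4) = -136*55/4 = -1870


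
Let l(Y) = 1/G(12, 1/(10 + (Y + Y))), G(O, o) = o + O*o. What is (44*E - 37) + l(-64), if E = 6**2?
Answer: 19993/13 ≈ 1537.9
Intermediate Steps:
l(Y) = 10/13 + 2*Y/13 (l(Y) = 1/((1 + 12)/(10 + (Y + Y))) = 1/(13/(10 + 2*Y)) = 10/13 + 2*Y/13)
E = 36
(44*E - 37) + l(-64) = (44*36 - 37) + (10/13 + (2/13)*(-64)) = (1584 - 37) + (10/13 - 128/13) = 1547 - 118/13 = 19993/13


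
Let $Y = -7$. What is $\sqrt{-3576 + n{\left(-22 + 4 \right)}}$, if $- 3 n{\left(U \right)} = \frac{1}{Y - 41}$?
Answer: $\frac{13 i \sqrt{3047}}{12} \approx 59.8 i$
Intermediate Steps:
$n{\left(U \right)} = \frac{1}{144}$ ($n{\left(U \right)} = - \frac{1}{3 \left(-7 - 41\right)} = - \frac{1}{3 \left(-48\right)} = \left(- \frac{1}{3}\right) \left(- \frac{1}{48}\right) = \frac{1}{144}$)
$\sqrt{-3576 + n{\left(-22 + 4 \right)}} = \sqrt{-3576 + \frac{1}{144}} = \sqrt{- \frac{514943}{144}} = \frac{13 i \sqrt{3047}}{12}$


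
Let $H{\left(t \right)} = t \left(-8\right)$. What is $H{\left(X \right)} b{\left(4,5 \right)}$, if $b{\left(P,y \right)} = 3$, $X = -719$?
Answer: $17256$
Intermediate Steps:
$H{\left(t \right)} = - 8 t$
$H{\left(X \right)} b{\left(4,5 \right)} = \left(-8\right) \left(-719\right) 3 = 5752 \cdot 3 = 17256$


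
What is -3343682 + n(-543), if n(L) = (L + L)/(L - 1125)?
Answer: -929543415/278 ≈ -3.3437e+6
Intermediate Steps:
n(L) = 2*L/(-1125 + L) (n(L) = (2*L)/(-1125 + L) = 2*L/(-1125 + L))
-3343682 + n(-543) = -3343682 + 2*(-543)/(-1125 - 543) = -3343682 + 2*(-543)/(-1668) = -3343682 + 2*(-543)*(-1/1668) = -3343682 + 181/278 = -929543415/278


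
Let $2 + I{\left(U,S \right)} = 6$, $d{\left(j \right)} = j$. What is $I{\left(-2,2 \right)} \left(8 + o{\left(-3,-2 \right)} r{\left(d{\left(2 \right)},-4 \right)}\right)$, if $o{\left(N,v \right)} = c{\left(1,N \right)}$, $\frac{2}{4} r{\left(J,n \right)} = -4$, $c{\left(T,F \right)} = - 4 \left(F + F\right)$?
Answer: $-736$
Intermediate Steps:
$c{\left(T,F \right)} = - 8 F$ ($c{\left(T,F \right)} = - 4 \cdot 2 F = - 8 F$)
$r{\left(J,n \right)} = -8$ ($r{\left(J,n \right)} = 2 \left(-4\right) = -8$)
$I{\left(U,S \right)} = 4$ ($I{\left(U,S \right)} = -2 + 6 = 4$)
$o{\left(N,v \right)} = - 8 N$
$I{\left(-2,2 \right)} \left(8 + o{\left(-3,-2 \right)} r{\left(d{\left(2 \right)},-4 \right)}\right) = 4 \left(8 + \left(-8\right) \left(-3\right) \left(-8\right)\right) = 4 \left(8 + 24 \left(-8\right)\right) = 4 \left(8 - 192\right) = 4 \left(-184\right) = -736$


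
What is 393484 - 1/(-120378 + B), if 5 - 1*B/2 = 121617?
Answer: 143071569369/363602 ≈ 3.9348e+5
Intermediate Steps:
B = -243224 (B = 10 - 2*121617 = 10 - 243234 = -243224)
393484 - 1/(-120378 + B) = 393484 - 1/(-120378 - 243224) = 393484 - 1/(-363602) = 393484 - 1*(-1/363602) = 393484 + 1/363602 = 143071569369/363602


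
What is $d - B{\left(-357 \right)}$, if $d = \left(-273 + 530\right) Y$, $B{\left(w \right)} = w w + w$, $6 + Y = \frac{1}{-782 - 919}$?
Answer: $- \frac{218806691}{1701} \approx -1.2863 \cdot 10^{5}$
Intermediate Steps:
$Y = - \frac{10207}{1701}$ ($Y = -6 + \frac{1}{-782 - 919} = -6 + \frac{1}{-1701} = -6 - \frac{1}{1701} = - \frac{10207}{1701} \approx -6.0006$)
$B{\left(w \right)} = w + w^{2}$ ($B{\left(w \right)} = w^{2} + w = w + w^{2}$)
$d = - \frac{2623199}{1701}$ ($d = \left(-273 + 530\right) \left(- \frac{10207}{1701}\right) = 257 \left(- \frac{10207}{1701}\right) = - \frac{2623199}{1701} \approx -1542.2$)
$d - B{\left(-357 \right)} = - \frac{2623199}{1701} - - 357 \left(1 - 357\right) = - \frac{2623199}{1701} - \left(-357\right) \left(-356\right) = - \frac{2623199}{1701} - 127092 = - \frac{218806691}{1701}$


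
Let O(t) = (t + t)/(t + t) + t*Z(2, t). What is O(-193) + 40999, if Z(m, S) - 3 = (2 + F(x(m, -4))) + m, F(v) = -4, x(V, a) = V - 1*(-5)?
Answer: 40421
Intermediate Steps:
x(V, a) = 5 + V (x(V, a) = V + 5 = 5 + V)
Z(m, S) = 1 + m (Z(m, S) = 3 + ((2 - 4) + m) = 3 + (-2 + m) = 1 + m)
O(t) = 1 + 3*t (O(t) = (t + t)/(t + t) + t*(1 + 2) = (2*t)/((2*t)) + t*3 = (2*t)*(1/(2*t)) + 3*t = 1 + 3*t)
O(-193) + 40999 = (1 + 3*(-193)) + 40999 = (1 - 579) + 40999 = -578 + 40999 = 40421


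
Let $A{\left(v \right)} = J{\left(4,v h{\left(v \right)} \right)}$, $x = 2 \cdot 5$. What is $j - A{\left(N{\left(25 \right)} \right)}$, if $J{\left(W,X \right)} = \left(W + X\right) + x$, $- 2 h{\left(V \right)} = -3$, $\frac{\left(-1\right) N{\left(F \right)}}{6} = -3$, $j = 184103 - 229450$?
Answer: $-45388$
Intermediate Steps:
$x = 10$
$j = -45347$ ($j = 184103 - 229450 = -45347$)
$N{\left(F \right)} = 18$ ($N{\left(F \right)} = \left(-6\right) \left(-3\right) = 18$)
$h{\left(V \right)} = \frac{3}{2}$ ($h{\left(V \right)} = \left(- \frac{1}{2}\right) \left(-3\right) = \frac{3}{2}$)
$J{\left(W,X \right)} = 10 + W + X$ ($J{\left(W,X \right)} = \left(W + X\right) + 10 = 10 + W + X$)
$A{\left(v \right)} = 14 + \frac{3 v}{2}$ ($A{\left(v \right)} = 10 + 4 + v \frac{3}{2} = 10 + 4 + \frac{3 v}{2} = 14 + \frac{3 v}{2}$)
$j - A{\left(N{\left(25 \right)} \right)} = -45347 - \left(14 + \frac{3}{2} \cdot 18\right) = -45347 - \left(14 + 27\right) = -45347 - 41 = -45388$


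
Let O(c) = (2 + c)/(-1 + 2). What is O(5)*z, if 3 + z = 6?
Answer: 21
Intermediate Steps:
z = 3 (z = -3 + 6 = 3)
O(c) = 2 + c (O(c) = (2 + c)/1 = (2 + c)*1 = 2 + c)
O(5)*z = (2 + 5)*3 = 7*3 = 21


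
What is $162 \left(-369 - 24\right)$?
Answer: $-63666$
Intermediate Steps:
$162 \left(-369 - 24\right) = 162 \left(-393\right) = -63666$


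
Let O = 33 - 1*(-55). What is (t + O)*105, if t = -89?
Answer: -105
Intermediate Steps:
O = 88 (O = 33 + 55 = 88)
(t + O)*105 = (-89 + 88)*105 = -1*105 = -105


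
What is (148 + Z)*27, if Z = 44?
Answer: 5184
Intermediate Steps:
(148 + Z)*27 = (148 + 44)*27 = 192*27 = 5184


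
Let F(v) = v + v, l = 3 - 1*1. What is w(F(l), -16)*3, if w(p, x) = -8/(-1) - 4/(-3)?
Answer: 28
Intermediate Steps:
l = 2 (l = 3 - 1 = 2)
F(v) = 2*v
w(p, x) = 28/3 (w(p, x) = -8*(-1) - 4*(-⅓) = 8 + 4/3 = 28/3)
w(F(l), -16)*3 = (28/3)*3 = 28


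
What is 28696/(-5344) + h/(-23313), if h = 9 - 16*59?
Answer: -82999151/15573084 ≈ -5.3297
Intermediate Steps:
h = -935 (h = 9 - 944 = -935)
28696/(-5344) + h/(-23313) = 28696/(-5344) - 935/(-23313) = 28696*(-1/5344) - 935*(-1/23313) = -3587/668 + 935/23313 = -82999151/15573084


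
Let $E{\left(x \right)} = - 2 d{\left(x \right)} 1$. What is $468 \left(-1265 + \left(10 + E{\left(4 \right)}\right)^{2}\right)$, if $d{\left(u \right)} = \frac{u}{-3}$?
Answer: $-516932$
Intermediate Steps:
$d{\left(u \right)} = - \frac{u}{3}$ ($d{\left(u \right)} = u \left(- \frac{1}{3}\right) = - \frac{u}{3}$)
$E{\left(x \right)} = \frac{2 x}{3}$ ($E{\left(x \right)} = - 2 \left(- \frac{x}{3}\right) 1 = \frac{2 x}{3} \cdot 1 = \frac{2 x}{3}$)
$468 \left(-1265 + \left(10 + E{\left(4 \right)}\right)^{2}\right) = 468 \left(-1265 + \left(10 + \frac{2}{3} \cdot 4\right)^{2}\right) = 468 \left(-1265 + \left(10 + \frac{8}{3}\right)^{2}\right) = 468 \left(-1265 + \left(\frac{38}{3}\right)^{2}\right) = 468 \left(-1265 + \frac{1444}{9}\right) = 468 \left(- \frac{9941}{9}\right) = -516932$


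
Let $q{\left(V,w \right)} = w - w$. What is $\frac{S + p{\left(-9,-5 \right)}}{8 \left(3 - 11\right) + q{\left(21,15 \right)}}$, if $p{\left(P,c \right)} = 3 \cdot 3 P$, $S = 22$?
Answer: $\frac{59}{64} \approx 0.92188$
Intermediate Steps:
$q{\left(V,w \right)} = 0$
$p{\left(P,c \right)} = 9 P$
$\frac{S + p{\left(-9,-5 \right)}}{8 \left(3 - 11\right) + q{\left(21,15 \right)}} = \frac{22 + 9 \left(-9\right)}{8 \left(3 - 11\right) + 0} = \frac{22 - 81}{8 \left(-8\right) + 0} = - \frac{59}{-64 + 0} = - \frac{59}{-64} = \left(-59\right) \left(- \frac{1}{64}\right) = \frac{59}{64}$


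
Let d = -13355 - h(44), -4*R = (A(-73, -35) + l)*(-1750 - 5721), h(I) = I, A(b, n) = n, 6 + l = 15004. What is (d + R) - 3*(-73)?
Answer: 111735853/4 ≈ 2.7934e+7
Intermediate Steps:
l = 14998 (l = -6 + 15004 = 14998)
R = 111788573/4 (R = -(-35 + 14998)*(-1750 - 5721)/4 = -14963*(-7471)/4 = -¼*(-111788573) = 111788573/4 ≈ 2.7947e+7)
d = -13399 (d = -13355 - 1*44 = -13355 - 44 = -13399)
(d + R) - 3*(-73) = (-13399 + 111788573/4) - 3*(-73) = 111734977/4 + 219 = 111735853/4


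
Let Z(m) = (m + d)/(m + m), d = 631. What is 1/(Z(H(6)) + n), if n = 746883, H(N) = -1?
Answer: 1/746568 ≈ 1.3395e-6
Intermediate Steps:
Z(m) = (631 + m)/(2*m) (Z(m) = (m + 631)/(m + m) = (631 + m)/((2*m)) = (631 + m)*(1/(2*m)) = (631 + m)/(2*m))
1/(Z(H(6)) + n) = 1/((1/2)*(631 - 1)/(-1) + 746883) = 1/((1/2)*(-1)*630 + 746883) = 1/(-315 + 746883) = 1/746568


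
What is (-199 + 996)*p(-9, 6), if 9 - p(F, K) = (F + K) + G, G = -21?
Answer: 26301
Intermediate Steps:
p(F, K) = 30 - F - K (p(F, K) = 9 - ((F + K) - 21) = 9 - (-21 + F + K) = 9 + (21 - F - K) = 30 - F - K)
(-199 + 996)*p(-9, 6) = (-199 + 996)*(30 - 1*(-9) - 1*6) = 797*(30 + 9 - 6) = 797*33 = 26301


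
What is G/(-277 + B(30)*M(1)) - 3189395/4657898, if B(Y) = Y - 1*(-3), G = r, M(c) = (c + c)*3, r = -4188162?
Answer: 19507779441271/367973942 ≈ 53014.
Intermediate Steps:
M(c) = 6*c (M(c) = (2*c)*3 = 6*c)
G = -4188162
B(Y) = 3 + Y (B(Y) = Y + 3 = 3 + Y)
G/(-277 + B(30)*M(1)) - 3189395/4657898 = -4188162/(-277 + (3 + 30)*(6*1)) - 3189395/4657898 = -4188162/(-277 + 33*6) - 3189395*1/4657898 = -4188162/(-277 + 198) - 3189395/4657898 = -4188162/(-79) - 3189395/4657898 = -4188162*(-1/79) - 3189395/4657898 = 4188162/79 - 3189395/4657898 = 19507779441271/367973942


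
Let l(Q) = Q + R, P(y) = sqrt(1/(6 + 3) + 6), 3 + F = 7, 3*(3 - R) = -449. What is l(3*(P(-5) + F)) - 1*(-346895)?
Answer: 1041179/3 + sqrt(55) ≈ 3.4707e+5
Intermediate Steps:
R = 458/3 (R = 3 - 1/3*(-449) = 3 + 449/3 = 458/3 ≈ 152.67)
F = 4 (F = -3 + 7 = 4)
P(y) = sqrt(55)/3 (P(y) = sqrt(1/9 + 6) = sqrt(55/9) = sqrt(55)/3)
l(Q) = 458/3 + Q (l(Q) = Q + 458/3 = 458/3 + Q)
l(3*(P(-5) + F)) - 1*(-346895) = (458/3 + 3*(sqrt(55)/3 + 4)) - 1*(-346895) = (458/3 + 3*(4 + sqrt(55)/3)) + 346895 = (458/3 + (12 + sqrt(55))) + 346895 = (494/3 + sqrt(55)) + 346895 = 1041179/3 + sqrt(55)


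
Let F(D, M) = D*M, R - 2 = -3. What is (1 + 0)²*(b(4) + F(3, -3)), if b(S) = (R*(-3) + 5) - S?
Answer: -5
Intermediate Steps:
R = -1 (R = 2 - 3 = -1)
b(S) = 8 - S (b(S) = (-1*(-3) + 5) - S = (3 + 5) - S = 8 - S)
(1 + 0)²*(b(4) + F(3, -3)) = (1 + 0)²*((8 - 1*4) + 3*(-3)) = 1²*((8 - 4) - 9) = 1*(4 - 9) = 1*(-5) = -5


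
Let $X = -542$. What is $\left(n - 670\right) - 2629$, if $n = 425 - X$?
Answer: $-2332$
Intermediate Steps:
$n = 967$ ($n = 425 - -542 = 425 + 542 = 967$)
$\left(n - 670\right) - 2629 = \left(967 - 670\right) - 2629 = 297 - 2629 = -2332$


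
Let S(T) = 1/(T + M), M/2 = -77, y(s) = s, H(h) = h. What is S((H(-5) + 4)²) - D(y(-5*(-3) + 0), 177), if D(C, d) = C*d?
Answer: -406216/153 ≈ -2655.0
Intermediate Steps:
M = -154 (M = 2*(-77) = -154)
S(T) = 1/(-154 + T) (S(T) = 1/(T - 154) = 1/(-154 + T))
S((H(-5) + 4)²) - D(y(-5*(-3) + 0), 177) = 1/(-154 + (-5 + 4)²) - (-5*(-3) + 0)*177 = 1/(-154 + (-1)²) - (15 + 0)*177 = 1/(-154 + 1) - 15*177 = 1/(-153) - 1*2655 = -1/153 - 2655 = -406216/153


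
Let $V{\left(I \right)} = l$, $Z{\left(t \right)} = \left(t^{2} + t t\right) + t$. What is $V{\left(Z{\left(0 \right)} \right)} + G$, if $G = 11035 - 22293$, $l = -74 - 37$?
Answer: $-11369$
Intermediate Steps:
$l = -111$ ($l = -74 - 37 = -111$)
$Z{\left(t \right)} = t + 2 t^{2}$ ($Z{\left(t \right)} = \left(t^{2} + t^{2}\right) + t = 2 t^{2} + t = t + 2 t^{2}$)
$V{\left(I \right)} = -111$
$G = -11258$ ($G = 11035 - 22293 = -11258$)
$V{\left(Z{\left(0 \right)} \right)} + G = -111 - 11258 = -11369$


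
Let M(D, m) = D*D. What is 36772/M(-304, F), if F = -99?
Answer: 9193/23104 ≈ 0.39790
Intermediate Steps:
M(D, m) = D²
36772/M(-304, F) = 36772/((-304)²) = 36772/92416 = 36772*(1/92416) = 9193/23104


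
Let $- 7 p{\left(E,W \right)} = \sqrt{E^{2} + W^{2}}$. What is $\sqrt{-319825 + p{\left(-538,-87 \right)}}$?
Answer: $\frac{\sqrt{-15671425 - 7 \sqrt{297013}}}{7} \approx 565.6 i$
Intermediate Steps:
$p{\left(E,W \right)} = - \frac{\sqrt{E^{2} + W^{2}}}{7}$
$\sqrt{-319825 + p{\left(-538,-87 \right)}} = \sqrt{-319825 - \frac{\sqrt{\left(-538\right)^{2} + \left(-87\right)^{2}}}{7}} = \sqrt{-319825 - \frac{\sqrt{289444 + 7569}}{7}} = \sqrt{-319825 - \frac{\sqrt{297013}}{7}}$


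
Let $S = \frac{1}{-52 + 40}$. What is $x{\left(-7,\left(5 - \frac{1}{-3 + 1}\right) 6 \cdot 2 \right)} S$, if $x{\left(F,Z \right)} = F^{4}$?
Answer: $- \frac{2401}{12} \approx -200.08$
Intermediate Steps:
$S = - \frac{1}{12}$ ($S = \frac{1}{-12} = - \frac{1}{12} \approx -0.083333$)
$x{\left(-7,\left(5 - \frac{1}{-3 + 1}\right) 6 \cdot 2 \right)} S = \left(-7\right)^{4} \left(- \frac{1}{12}\right) = 2401 \left(- \frac{1}{12}\right) = - \frac{2401}{12}$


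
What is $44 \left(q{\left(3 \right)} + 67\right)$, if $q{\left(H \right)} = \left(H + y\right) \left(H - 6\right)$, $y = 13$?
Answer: $836$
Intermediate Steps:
$q{\left(H \right)} = \left(-6 + H\right) \left(13 + H\right)$ ($q{\left(H \right)} = \left(H + 13\right) \left(H - 6\right) = \left(13 + H\right) \left(-6 + H\right) = \left(-6 + H\right) \left(13 + H\right)$)
$44 \left(q{\left(3 \right)} + 67\right) = 44 \left(\left(-78 + 3^{2} + 7 \cdot 3\right) + 67\right) = 44 \left(\left(-78 + 9 + 21\right) + 67\right) = 44 \left(-48 + 67\right) = 44 \cdot 19 = 836$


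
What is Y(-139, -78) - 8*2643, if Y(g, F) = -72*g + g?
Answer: -11275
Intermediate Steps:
Y(g, F) = -71*g
Y(-139, -78) - 8*2643 = -71*(-139) - 8*2643 = 9869 - 1*21144 = 9869 - 21144 = -11275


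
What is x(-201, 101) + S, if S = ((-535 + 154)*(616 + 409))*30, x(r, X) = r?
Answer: -11715951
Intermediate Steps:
S = -11715750 (S = -381*1025*30 = -390525*30 = -11715750)
x(-201, 101) + S = -201 - 11715750 = -11715951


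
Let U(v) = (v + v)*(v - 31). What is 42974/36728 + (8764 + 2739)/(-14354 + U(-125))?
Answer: 370404847/226299572 ≈ 1.6368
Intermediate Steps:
U(v) = 2*v*(-31 + v) (U(v) = (2*v)*(-31 + v) = 2*v*(-31 + v))
42974/36728 + (8764 + 2739)/(-14354 + U(-125)) = 42974/36728 + (8764 + 2739)/(-14354 + 2*(-125)*(-31 - 125)) = 42974*(1/36728) + 11503/(-14354 + 2*(-125)*(-156)) = 21487/18364 + 11503/(-14354 + 39000) = 21487/18364 + 11503/24646 = 370404847/226299572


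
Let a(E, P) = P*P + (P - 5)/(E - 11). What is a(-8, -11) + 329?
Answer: 8566/19 ≈ 450.84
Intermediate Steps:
a(E, P) = P**2 + (-5 + P)/(-11 + E)
a(-8, -11) + 329 = (-5 - 11 - 11*(-11)**2 - 8*(-11)**2)/(-11 - 8) + 329 = (-5 - 11 - 11*121 - 8*121)/(-19) + 329 = -(-5 - 11 - 1331 - 968)/19 + 329 = -1/19*(-2315) + 329 = 2315/19 + 329 = 8566/19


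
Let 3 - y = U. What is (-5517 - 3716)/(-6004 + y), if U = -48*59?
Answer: 9233/3169 ≈ 2.9135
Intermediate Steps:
U = -2832
y = 2835 (y = 3 - 1*(-2832) = 3 + 2832 = 2835)
(-5517 - 3716)/(-6004 + y) = (-5517 - 3716)/(-6004 + 2835) = -9233/(-3169) = -9233*(-1/3169) = 9233/3169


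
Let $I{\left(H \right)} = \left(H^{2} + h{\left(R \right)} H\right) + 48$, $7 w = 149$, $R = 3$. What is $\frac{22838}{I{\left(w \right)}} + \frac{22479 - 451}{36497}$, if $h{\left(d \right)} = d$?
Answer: $\frac{20726092455}{505154977} \approx 41.029$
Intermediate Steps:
$w = \frac{149}{7}$ ($w = \frac{1}{7} \cdot 149 = \frac{149}{7} \approx 21.286$)
$I{\left(H \right)} = 48 + H^{2} + 3 H$ ($I{\left(H \right)} = \left(H^{2} + 3 H\right) + 48 = 48 + H^{2} + 3 H$)
$\frac{22838}{I{\left(w \right)}} + \frac{22479 - 451}{36497} = \frac{22838}{48 + \left(\frac{149}{7}\right)^{2} + 3 \cdot \frac{149}{7}} + \frac{22479 - 451}{36497} = \frac{22838}{48 + \frac{22201}{49} + \frac{447}{7}} + \left(22479 - 451\right) \frac{1}{36497} = \frac{22838}{\frac{27682}{49}} + 22028 \cdot \frac{1}{36497} = 22838 \cdot \frac{49}{27682} + \frac{22028}{36497} = \frac{559531}{13841} + \frac{22028}{36497} = \frac{20726092455}{505154977}$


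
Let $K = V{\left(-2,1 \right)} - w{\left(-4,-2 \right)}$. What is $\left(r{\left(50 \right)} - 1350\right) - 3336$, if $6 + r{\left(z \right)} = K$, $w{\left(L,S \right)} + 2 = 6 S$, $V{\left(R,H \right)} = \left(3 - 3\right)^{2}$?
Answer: $-4678$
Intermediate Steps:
$V{\left(R,H \right)} = 0$ ($V{\left(R,H \right)} = 0^{2} = 0$)
$w{\left(L,S \right)} = -2 + 6 S$
$K = 14$ ($K = 0 - \left(-2 + 6 \left(-2\right)\right) = 0 - \left(-2 - 12\right) = 0 - -14 = 0 + 14 = 14$)
$r{\left(z \right)} = 8$ ($r{\left(z \right)} = -6 + 14 = 8$)
$\left(r{\left(50 \right)} - 1350\right) - 3336 = \left(8 - 1350\right) - 3336 = -1342 - 3336 = -4678$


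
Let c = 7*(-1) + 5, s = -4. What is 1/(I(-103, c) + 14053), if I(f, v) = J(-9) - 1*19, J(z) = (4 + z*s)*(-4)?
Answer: 1/13874 ≈ 7.2077e-5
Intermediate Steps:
J(z) = -16 + 16*z (J(z) = (4 + z*(-4))*(-4) = (4 - 4*z)*(-4) = -16 + 16*z)
c = -2 (c = -7 + 5 = -2)
I(f, v) = -179 (I(f, v) = (-16 + 16*(-9)) - 1*19 = (-16 - 144) - 19 = -160 - 19 = -179)
1/(I(-103, c) + 14053) = 1/(-179 + 14053) = 1/13874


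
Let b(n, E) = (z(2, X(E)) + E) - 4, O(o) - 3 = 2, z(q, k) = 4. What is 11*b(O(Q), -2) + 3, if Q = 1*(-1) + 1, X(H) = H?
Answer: -19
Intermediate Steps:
Q = 0 (Q = -1 + 1 = 0)
O(o) = 5 (O(o) = 3 + 2 = 5)
b(n, E) = E (b(n, E) = (4 + E) - 4 = E)
11*b(O(Q), -2) + 3 = 11*(-2) + 3 = -22 + 3 = -19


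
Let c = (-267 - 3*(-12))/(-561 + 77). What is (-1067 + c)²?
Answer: 2202143329/1936 ≈ 1.1375e+6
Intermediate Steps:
c = 21/44 (c = (-267 + 36)/(-484) = -231*(-1/484) = 21/44 ≈ 0.47727)
(-1067 + c)² = (-1067 + 21/44)² = (-46927/44)² = 2202143329/1936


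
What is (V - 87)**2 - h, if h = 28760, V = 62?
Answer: -28135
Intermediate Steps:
(V - 87)**2 - h = (62 - 87)**2 - 1*28760 = (-25)**2 - 28760 = 625 - 28760 = -28135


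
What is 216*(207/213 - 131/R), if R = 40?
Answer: -176607/355 ≈ -497.48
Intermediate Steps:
216*(207/213 - 131/R) = 216*(207/213 - 131/40) = 216*(207*(1/213) - 131*1/40) = 216*(69/71 - 131/40) = 216*(-6541/2840) = -176607/355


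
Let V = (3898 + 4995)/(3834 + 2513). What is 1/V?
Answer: 6347/8893 ≈ 0.71371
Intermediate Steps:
V = 8893/6347 ≈ 1.4011
1/V = 1/(8893/6347) = 6347/8893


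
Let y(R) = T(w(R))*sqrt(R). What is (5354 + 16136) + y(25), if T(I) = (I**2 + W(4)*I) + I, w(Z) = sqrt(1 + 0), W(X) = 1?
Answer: 21505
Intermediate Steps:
w(Z) = 1 (w(Z) = sqrt(1) = 1)
T(I) = I**2 + 2*I (T(I) = (I**2 + 1*I) + I = (I**2 + I) + I = (I + I**2) + I = I**2 + 2*I)
y(R) = 3*sqrt(R) (y(R) = (1*(2 + 1))*sqrt(R) = (1*3)*sqrt(R) = 3*sqrt(R))
(5354 + 16136) + y(25) = (5354 + 16136) + 3*sqrt(25) = 21490 + 3*5 = 21490 + 15 = 21505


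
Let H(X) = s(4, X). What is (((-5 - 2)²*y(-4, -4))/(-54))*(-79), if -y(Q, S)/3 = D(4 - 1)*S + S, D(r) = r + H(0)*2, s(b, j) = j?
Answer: 30968/9 ≈ 3440.9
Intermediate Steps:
H(X) = X
D(r) = r (D(r) = r + 0*2 = r + 0 = r)
y(Q, S) = -12*S (y(Q, S) = -3*((4 - 1)*S + S) = -3*(3*S + S) = -12*S)
(((-5 - 2)²*y(-4, -4))/(-54))*(-79) = (((-5 - 2)²*(-12*(-4)))/(-54))*(-79) = (((-7)²*48)*(-1/54))*(-79) = ((49*48)*(-1/54))*(-79) = (2352*(-1/54))*(-79) = -392/9*(-79) = 30968/9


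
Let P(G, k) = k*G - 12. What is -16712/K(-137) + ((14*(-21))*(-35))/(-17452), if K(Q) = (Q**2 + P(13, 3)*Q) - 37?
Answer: -223173697/131177958 ≈ -1.7013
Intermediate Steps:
P(G, k) = -12 + G*k (P(G, k) = G*k - 12 = -12 + G*k)
K(Q) = -37 + Q**2 + 27*Q (K(Q) = (Q**2 + (-12 + 13*3)*Q) - 37 = (Q**2 + (-12 + 39)*Q) - 37 = (Q**2 + 27*Q) - 37 = -37 + Q**2 + 27*Q)
-16712/K(-137) + ((14*(-21))*(-35))/(-17452) = -16712/(-37 + (-137)**2 + 27*(-137)) + ((14*(-21))*(-35))/(-17452) = -16712/(-37 + 18769 - 3699) - 294*(-35)*(-1/17452) = -16712/15033 + 10290*(-1/17452) = -16712*1/15033 - 5145/8726 = -16712/15033 - 5145/8726 = -223173697/131177958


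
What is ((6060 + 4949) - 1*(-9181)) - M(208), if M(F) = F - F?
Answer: 20190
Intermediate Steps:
M(F) = 0
((6060 + 4949) - 1*(-9181)) - M(208) = ((6060 + 4949) - 1*(-9181)) - 1*0 = (11009 + 9181) + 0 = 20190 + 0 = 20190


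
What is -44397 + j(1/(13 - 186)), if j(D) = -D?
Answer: -7680680/173 ≈ -44397.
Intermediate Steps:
-44397 + j(1/(13 - 186)) = -44397 - 1/(13 - 186) = -44397 - 1/(-173) = -44397 - 1*(-1/173) = -44397 + 1/173 = -7680680/173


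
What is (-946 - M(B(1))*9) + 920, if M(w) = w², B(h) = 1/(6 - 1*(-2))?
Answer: -1673/64 ≈ -26.141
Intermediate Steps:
B(h) = ⅛ (B(h) = 1/(6 + 2) = 1/8 = ⅛)
(-946 - M(B(1))*9) + 920 = (-946 - (⅛)²*9) + 920 = (-946 - 1*1/64*9) + 920 = (-946 - 1/64*9) + 920 = (-946 - 9/64) + 920 = -60553/64 + 920 = -1673/64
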